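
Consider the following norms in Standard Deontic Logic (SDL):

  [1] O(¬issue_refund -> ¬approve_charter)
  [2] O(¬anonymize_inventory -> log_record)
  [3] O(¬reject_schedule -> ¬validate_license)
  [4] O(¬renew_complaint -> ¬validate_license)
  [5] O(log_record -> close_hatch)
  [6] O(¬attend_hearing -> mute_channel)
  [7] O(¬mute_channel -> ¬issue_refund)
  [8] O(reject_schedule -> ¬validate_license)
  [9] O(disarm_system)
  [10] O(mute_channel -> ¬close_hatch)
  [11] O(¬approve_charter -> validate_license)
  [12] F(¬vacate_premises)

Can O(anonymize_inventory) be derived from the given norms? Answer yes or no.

By case analysis on reject_schedule: premise 8 gives O(reject_schedule -> ¬validate_license) and premise 3 gives O(¬reject_schedule -> ¬validate_license), so O(¬validate_license) either way.
Premise 11 is O(¬approve_charter -> validate_license); contrapositively O(¬validate_license -> approve_charter). Since O(¬validate_license) holds, K gives O(approve_charter).
The contrapositive of premise 1 (O(¬issue_refund -> ¬approve_charter)) is O(approve_charter -> issue_refund), and O(approve_charter) is already established, so O(issue_refund).
Premise 7 is O(¬mute_channel -> ¬issue_refund); contrapositively O(issue_refund -> mute_channel). Since O(issue_refund) holds, K gives O(mute_channel).
Applying K to premise 10 (O(mute_channel -> ¬close_hatch)) and O(mute_channel) yields O(¬close_hatch).
The contrapositive of premise 5 (O(log_record -> close_hatch)) is O(¬close_hatch -> ¬log_record), and O(¬close_hatch) is already established, so O(¬log_record).
Premise 2, O(¬anonymize_inventory -> log_record), contraposes to O(¬log_record -> anonymize_inventory); with O(¬log_record) we get O(anonymize_inventory).
Premises 4, 6, 9, 12 do not contribute to this derivation.
So O(anonymize_inventory) follows.

Yes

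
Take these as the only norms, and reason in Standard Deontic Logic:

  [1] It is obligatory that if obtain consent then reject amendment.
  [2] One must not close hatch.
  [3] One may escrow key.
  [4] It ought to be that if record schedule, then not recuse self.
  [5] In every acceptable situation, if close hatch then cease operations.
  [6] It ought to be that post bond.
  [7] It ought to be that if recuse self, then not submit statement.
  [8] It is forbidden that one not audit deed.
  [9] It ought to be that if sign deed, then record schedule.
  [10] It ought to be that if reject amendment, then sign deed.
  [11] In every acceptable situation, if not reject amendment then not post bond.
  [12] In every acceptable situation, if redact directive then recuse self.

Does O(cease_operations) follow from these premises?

Premise 5 is O(close_hatch → cease_operations), but O(close_hatch) is not derivable from the premises, so it does not yield O(cease_operations).
No other premise forces O(cease_operations). An ideal world satisfying every premise can still have cease_operations false, so O(cease_operations) is not derivable.

No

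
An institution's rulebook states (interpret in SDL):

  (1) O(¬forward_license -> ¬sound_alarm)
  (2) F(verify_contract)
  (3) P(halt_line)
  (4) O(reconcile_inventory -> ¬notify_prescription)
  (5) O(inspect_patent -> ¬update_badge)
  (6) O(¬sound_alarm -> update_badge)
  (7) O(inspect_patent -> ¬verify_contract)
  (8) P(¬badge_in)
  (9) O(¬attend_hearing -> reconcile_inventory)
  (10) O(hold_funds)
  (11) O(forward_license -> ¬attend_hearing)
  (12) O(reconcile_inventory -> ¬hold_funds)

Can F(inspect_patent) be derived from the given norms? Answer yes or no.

Premise 10 gives O(hold_funds).
Premise 12, O(reconcile_inventory -> ¬hold_funds), contraposes to O(hold_funds -> ¬reconcile_inventory); with O(hold_funds) we get O(¬reconcile_inventory).
Premise 9 is O(¬attend_hearing -> reconcile_inventory); contrapositively O(¬reconcile_inventory -> attend_hearing). Since O(¬reconcile_inventory) holds, K gives O(attend_hearing).
Premise 11 is O(forward_license -> ¬attend_hearing); contrapositively O(attend_hearing -> ¬forward_license). Since O(attend_hearing) holds, K gives O(¬forward_license).
Premise 1 is O(¬forward_license -> ¬sound_alarm); since O(¬forward_license), deontic closure gives O(¬sound_alarm).
Premise 6 is O(¬sound_alarm -> update_badge); since O(¬sound_alarm), deontic closure gives O(update_badge).
Premise 5, O(inspect_patent -> ¬update_badge), contraposes to O(update_badge -> ¬inspect_patent); with O(update_badge) we get O(¬inspect_patent).
Premises 2, 3, 4, 7, 8 do not contribute to this derivation.
So O(¬inspect_patent) holds, i.e. F(inspect_patent). The claim follows.

Yes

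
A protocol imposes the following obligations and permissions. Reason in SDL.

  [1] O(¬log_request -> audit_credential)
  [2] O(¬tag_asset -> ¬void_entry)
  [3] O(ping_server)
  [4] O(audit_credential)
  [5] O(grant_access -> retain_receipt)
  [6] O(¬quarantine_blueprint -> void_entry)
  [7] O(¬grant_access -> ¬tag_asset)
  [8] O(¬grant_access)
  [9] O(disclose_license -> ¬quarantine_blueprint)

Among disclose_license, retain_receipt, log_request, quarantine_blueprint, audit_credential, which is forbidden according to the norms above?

disclose_license

Premise 8 states O(¬grant_access) outright.
From O(¬grant_access) and premise 7, O(¬grant_access -> ¬tag_asset), we obtain O(¬tag_asset).
Applying K to premise 2 (O(¬tag_asset -> ¬void_entry)) and O(¬tag_asset) yields O(¬void_entry).
The contrapositive of premise 6 (O(¬quarantine_blueprint -> void_entry)) is O(¬void_entry -> quarantine_blueprint), and O(¬void_entry) is already established, so O(quarantine_blueprint).
Premise 9, O(disclose_license -> ¬quarantine_blueprint), contraposes to O(quarantine_blueprint -> ¬disclose_license); with O(quarantine_blueprint) we get O(¬disclose_license).
So O(¬disclose_license) holds, i.e. disclose_license is forbidden. None of the other listed options is forbidden under the premises.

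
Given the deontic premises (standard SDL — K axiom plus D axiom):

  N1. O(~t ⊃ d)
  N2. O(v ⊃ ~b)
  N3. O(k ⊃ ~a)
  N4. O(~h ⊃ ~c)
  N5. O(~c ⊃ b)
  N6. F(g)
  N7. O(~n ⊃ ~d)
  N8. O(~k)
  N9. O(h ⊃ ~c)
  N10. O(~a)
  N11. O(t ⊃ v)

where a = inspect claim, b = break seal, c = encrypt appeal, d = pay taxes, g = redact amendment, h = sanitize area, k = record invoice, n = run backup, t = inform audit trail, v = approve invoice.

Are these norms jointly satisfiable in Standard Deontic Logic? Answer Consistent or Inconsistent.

Premise 3 is O(k ⊃ ~a); even if O(~a) held, inferring O(k) would be affirming the consequent — invalid.
So O(k) is not derivable, and the apparent clash with O(~k) does not arise.
A world satisfying every obligation exists (e.g. a=false, b=true, c=false, d=true, g=false, h=false, k=false, n=true, t=false, v=false); no atom is both obligatory and forbidden, so the set is consistent.

Consistent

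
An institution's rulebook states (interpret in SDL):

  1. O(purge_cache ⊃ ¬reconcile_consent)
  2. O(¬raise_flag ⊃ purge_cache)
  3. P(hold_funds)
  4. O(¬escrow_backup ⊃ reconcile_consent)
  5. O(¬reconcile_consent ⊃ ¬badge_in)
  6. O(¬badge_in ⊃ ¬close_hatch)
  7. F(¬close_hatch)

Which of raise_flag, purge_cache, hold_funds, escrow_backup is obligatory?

raise_flag

F(¬close_hatch) at premise 7 means O(close_hatch).
The contrapositive of premise 6 (O(¬badge_in ⊃ ¬close_hatch)) is O(close_hatch ⊃ badge_in), and O(close_hatch) is already established, so O(badge_in).
Premise 5, O(¬reconcile_consent ⊃ ¬badge_in), contraposes to O(badge_in ⊃ reconcile_consent); with O(badge_in) we get O(reconcile_consent).
Premise 1 is O(purge_cache ⊃ ¬reconcile_consent); contrapositively O(reconcile_consent ⊃ ¬purge_cache). Since O(reconcile_consent) holds, K gives O(¬purge_cache).
Premise 2, O(¬raise_flag ⊃ purge_cache), contraposes to O(¬purge_cache ⊃ raise_flag); with O(¬purge_cache) we get O(raise_flag).
So O(raise_flag) holds — raise_flag is obligatory. None of the other listed options is made obligatory by any chain of premises.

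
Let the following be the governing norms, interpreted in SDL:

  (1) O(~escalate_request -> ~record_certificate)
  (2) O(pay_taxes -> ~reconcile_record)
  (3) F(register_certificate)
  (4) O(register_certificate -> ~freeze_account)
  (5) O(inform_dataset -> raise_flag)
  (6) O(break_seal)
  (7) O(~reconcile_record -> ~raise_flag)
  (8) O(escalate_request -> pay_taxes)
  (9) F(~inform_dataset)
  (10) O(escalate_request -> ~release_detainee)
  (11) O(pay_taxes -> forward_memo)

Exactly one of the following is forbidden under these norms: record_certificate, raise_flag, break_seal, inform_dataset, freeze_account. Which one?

Premise 9 is F(~inform_dataset), i.e. O(inform_dataset).
Premise 5 is O(inform_dataset -> raise_flag); since O(inform_dataset), deontic closure gives O(raise_flag).
The contrapositive of premise 7 (O(~reconcile_record -> ~raise_flag)) is O(raise_flag -> reconcile_record), and O(raise_flag) is already established, so O(reconcile_record).
The contrapositive of premise 2 (O(pay_taxes -> ~reconcile_record)) is O(reconcile_record -> ~pay_taxes), and O(reconcile_record) is already established, so O(~pay_taxes).
The contrapositive of premise 8 (O(escalate_request -> pay_taxes)) is O(~pay_taxes -> ~escalate_request), and O(~pay_taxes) is already established, so O(~escalate_request).
Applying K to premise 1 (O(~escalate_request -> ~record_certificate)) and O(~escalate_request) yields O(~record_certificate).
So O(~record_certificate) holds, i.e. record_certificate is forbidden. None of the other listed options is forbidden under the premises.

record_certificate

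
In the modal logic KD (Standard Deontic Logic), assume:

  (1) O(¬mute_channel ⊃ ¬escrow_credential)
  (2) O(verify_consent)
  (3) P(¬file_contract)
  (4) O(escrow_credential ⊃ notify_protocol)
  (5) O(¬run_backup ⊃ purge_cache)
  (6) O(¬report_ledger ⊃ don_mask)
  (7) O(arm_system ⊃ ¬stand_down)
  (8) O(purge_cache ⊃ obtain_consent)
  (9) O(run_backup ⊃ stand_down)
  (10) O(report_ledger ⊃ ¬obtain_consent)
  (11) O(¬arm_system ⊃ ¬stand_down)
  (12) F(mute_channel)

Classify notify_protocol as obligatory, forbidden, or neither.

Neither

Premise 4 is O(escrow_credential ⊃ notify_protocol), but O(escrow_credential) is not derivable from the premises, so it does not yield O(notify_protocol).
No premise or chain of K-axiom applications forces O(notify_protocol), and none forces O(¬notify_protocol). So notify_protocol is neither obligatory nor forbidden under these norms.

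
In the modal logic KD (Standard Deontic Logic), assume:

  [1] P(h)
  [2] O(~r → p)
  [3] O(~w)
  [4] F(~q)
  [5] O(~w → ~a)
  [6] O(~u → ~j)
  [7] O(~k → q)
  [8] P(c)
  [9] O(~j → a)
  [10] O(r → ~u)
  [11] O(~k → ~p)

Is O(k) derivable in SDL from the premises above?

Yes

From premise 3 we have O(~w).
From O(~w) and premise 5, O(~w → ~a), we obtain O(~a).
Premise 9 is O(~j → a); contrapositively O(~a → j). Since O(~a) holds, K gives O(j).
Premise 6 is O(~u → ~j); contrapositively O(j → u). Since O(j) holds, K gives O(u).
The contrapositive of premise 10 (O(r → ~u)) is O(u → ~r), and O(u) is already established, so O(~r).
With premise 2, O(~r → p), the K-axiom yields O(p).
The contrapositive of premise 11 (O(~k → ~p)) is O(p → k), and O(p) is already established, so O(k).
Premises 1, 4, 7, 8 do not contribute to this derivation.
So O(k) follows.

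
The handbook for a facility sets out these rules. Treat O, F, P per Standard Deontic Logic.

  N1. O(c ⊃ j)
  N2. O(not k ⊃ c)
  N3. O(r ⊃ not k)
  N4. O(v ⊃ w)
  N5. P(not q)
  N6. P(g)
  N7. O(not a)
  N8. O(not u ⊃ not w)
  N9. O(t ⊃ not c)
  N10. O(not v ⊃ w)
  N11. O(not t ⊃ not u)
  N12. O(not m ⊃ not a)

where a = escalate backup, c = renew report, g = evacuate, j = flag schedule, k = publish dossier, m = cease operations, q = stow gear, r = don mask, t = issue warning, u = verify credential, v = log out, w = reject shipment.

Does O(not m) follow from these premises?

Premise 12 is O(not m ⊃ not a); even if O(not a) held, inferring O(not m) would be affirming the consequent — invalid.
No other premise forces O(not m). An ideal world satisfying every premise can still have not m false, so O(not m) is not derivable.

No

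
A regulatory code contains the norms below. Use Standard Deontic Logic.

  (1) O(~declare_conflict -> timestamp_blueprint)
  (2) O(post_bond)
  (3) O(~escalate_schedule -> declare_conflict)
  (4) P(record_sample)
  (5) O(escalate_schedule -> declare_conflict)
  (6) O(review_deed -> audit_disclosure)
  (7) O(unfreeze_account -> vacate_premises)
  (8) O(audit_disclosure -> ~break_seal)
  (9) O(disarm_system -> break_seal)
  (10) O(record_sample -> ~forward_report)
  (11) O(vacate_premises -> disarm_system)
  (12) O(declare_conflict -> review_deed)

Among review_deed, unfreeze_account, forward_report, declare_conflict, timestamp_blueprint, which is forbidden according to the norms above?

Premises 3 and 5 cover both cases: O(~escalate_schedule -> declare_conflict) and O(escalate_schedule -> declare_conflict). Since ~escalate_schedule ∨ escalate_schedule is a tautology, O(declare_conflict) follows.
With premise 12, O(declare_conflict -> review_deed), the K-axiom yields O(review_deed).
Applying K to premise 6 (O(review_deed -> audit_disclosure)) and O(review_deed) yields O(audit_disclosure).
Premise 8 is O(audit_disclosure -> ~break_seal); since O(audit_disclosure), deontic closure gives O(~break_seal).
Premise 9 is O(disarm_system -> break_seal); contrapositively O(~break_seal -> ~disarm_system). Since O(~break_seal) holds, K gives O(~disarm_system).
The contrapositive of premise 11 (O(vacate_premises -> disarm_system)) is O(~disarm_system -> ~vacate_premises), and O(~disarm_system) is already established, so O(~vacate_premises).
Premise 7 is O(unfreeze_account -> vacate_premises); contrapositively O(~vacate_premises -> ~unfreeze_account). Since O(~vacate_premises) holds, K gives O(~unfreeze_account).
So O(~unfreeze_account) holds, i.e. unfreeze_account is forbidden. None of the other listed options is forbidden under the premises.

unfreeze_account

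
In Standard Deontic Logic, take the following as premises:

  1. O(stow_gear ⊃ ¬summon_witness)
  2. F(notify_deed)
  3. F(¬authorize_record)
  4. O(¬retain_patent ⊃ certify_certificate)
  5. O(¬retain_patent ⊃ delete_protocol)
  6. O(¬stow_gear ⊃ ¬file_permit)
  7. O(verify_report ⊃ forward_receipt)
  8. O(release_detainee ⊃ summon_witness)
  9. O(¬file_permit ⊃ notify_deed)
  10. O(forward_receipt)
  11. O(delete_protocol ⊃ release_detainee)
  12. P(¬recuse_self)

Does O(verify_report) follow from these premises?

No

Premise 7 is O(verify_report ⊃ forward_receipt); even if O(forward_receipt) held, inferring O(verify_report) would be affirming the consequent — invalid.
No other premise forces O(verify_report). An ideal world satisfying every premise can still have verify_report false, so O(verify_report) is not derivable.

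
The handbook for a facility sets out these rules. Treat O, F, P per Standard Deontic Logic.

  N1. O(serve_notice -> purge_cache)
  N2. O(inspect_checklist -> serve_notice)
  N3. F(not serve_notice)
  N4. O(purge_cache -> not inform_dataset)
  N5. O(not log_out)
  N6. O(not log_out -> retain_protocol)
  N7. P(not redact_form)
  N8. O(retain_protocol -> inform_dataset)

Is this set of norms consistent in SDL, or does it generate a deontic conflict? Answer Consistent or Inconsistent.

Premise 3, F(not serve_notice), is equivalent to O(serve_notice).
With premise 1, O(serve_notice -> purge_cache), the K-axiom yields O(purge_cache).
Applying K to premise 4 (O(purge_cache -> not inform_dataset)) and O(purge_cache) yields O(not inform_dataset).
Premise 8 is O(retain_protocol -> inform_dataset); contrapositively O(not inform_dataset -> not retain_protocol). Since O(not inform_dataset) holds, K gives O(not retain_protocol).
The contrapositive of premise 6 (O(not log_out -> retain_protocol)) is O(not retain_protocol -> log_out), and O(not retain_protocol) is already established, so O(log_out).
However, premise 5 gives O(not log_out).
We now have both O(log_out) and O(not log_out) — log_out is simultaneously obligatory and forbidden, violating the D-axiom.

Inconsistent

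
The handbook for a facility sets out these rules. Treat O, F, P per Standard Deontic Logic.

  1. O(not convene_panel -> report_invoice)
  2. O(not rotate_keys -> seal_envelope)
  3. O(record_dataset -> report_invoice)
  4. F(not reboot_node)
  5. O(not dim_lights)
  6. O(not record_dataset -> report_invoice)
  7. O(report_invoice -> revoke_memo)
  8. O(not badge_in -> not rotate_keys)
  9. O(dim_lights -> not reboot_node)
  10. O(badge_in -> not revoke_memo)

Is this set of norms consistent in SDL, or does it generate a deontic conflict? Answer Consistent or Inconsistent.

Premise 9 is O(dim_lights -> not reboot_node), but O(dim_lights) is not derivable from the premises, so it does not yield O(not reboot_node).
So O(not reboot_node) is not derivable, and the apparent clash with O(reboot_node) does not arise.
A world satisfying every obligation exists (e.g. badge_in=false, convene_panel=false, dim_lights=false, reboot_node=true, record_dataset=false, report_invoice=true, revoke_memo=true, rotate_keys=false, seal_envelope=true); no atom is both obligatory and forbidden, so the set is consistent.

Consistent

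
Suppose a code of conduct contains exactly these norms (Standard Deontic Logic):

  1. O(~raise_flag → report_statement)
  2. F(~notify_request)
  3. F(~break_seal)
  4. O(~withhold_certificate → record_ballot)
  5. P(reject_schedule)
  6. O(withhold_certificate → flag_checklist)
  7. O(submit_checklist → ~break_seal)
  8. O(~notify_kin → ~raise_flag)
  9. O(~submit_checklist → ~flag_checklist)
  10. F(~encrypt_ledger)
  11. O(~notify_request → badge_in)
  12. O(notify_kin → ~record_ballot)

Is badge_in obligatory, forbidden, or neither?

Premise 11 is O(~notify_request → badge_in), but O(~notify_request) is not derivable from the premises, so it does not yield O(badge_in).
No premise or chain of K-axiom applications forces O(badge_in), and none forces O(~badge_in). So badge_in is neither obligatory nor forbidden under these norms.

Neither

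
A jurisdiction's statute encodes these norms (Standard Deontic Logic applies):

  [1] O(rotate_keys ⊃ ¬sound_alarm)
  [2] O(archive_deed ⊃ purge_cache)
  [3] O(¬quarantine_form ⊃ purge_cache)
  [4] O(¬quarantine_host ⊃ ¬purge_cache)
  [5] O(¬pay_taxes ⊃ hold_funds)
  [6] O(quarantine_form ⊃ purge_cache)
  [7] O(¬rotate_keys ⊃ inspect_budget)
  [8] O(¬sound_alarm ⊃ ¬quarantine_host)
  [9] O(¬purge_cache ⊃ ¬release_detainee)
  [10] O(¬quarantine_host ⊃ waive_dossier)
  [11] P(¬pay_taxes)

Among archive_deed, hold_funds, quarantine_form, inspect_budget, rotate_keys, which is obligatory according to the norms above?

Premises 3 and 6 cover both cases: O(¬quarantine_form ⊃ purge_cache) and O(quarantine_form ⊃ purge_cache). Since ¬quarantine_form ∨ quarantine_form is a tautology, O(purge_cache) follows.
The contrapositive of premise 4 (O(¬quarantine_host ⊃ ¬purge_cache)) is O(purge_cache ⊃ quarantine_host), and O(purge_cache) is already established, so O(quarantine_host).
The contrapositive of premise 8 (O(¬sound_alarm ⊃ ¬quarantine_host)) is O(quarantine_host ⊃ sound_alarm), and O(quarantine_host) is already established, so O(sound_alarm).
Premise 1, O(rotate_keys ⊃ ¬sound_alarm), contraposes to O(sound_alarm ⊃ ¬rotate_keys); with O(sound_alarm) we get O(¬rotate_keys).
With premise 7, O(¬rotate_keys ⊃ inspect_budget), the K-axiom yields O(inspect_budget).
So O(inspect_budget) holds — inspect_budget is obligatory. None of the other listed options is made obligatory by any chain of premises.

inspect_budget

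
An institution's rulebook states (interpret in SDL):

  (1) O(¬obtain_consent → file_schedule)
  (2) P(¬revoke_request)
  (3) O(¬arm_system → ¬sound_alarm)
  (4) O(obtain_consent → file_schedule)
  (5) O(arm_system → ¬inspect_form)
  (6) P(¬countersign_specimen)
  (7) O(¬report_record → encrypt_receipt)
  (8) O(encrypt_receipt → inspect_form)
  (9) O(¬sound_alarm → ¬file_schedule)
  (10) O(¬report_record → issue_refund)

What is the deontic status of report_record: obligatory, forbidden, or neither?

By case analysis on obtain_consent: premise 4 gives O(obtain_consent → file_schedule) and premise 1 gives O(¬obtain_consent → file_schedule), so O(file_schedule) either way.
Premise 9, O(¬sound_alarm → ¬file_schedule), contraposes to O(file_schedule → sound_alarm); with O(file_schedule) we get O(sound_alarm).
The contrapositive of premise 3 (O(¬arm_system → ¬sound_alarm)) is O(sound_alarm → arm_system), and O(sound_alarm) is already established, so O(arm_system).
Premise 5 is O(arm_system → ¬inspect_form); since O(arm_system), deontic closure gives O(¬inspect_form).
The contrapositive of premise 8 (O(encrypt_receipt → inspect_form)) is O(¬inspect_form → ¬encrypt_receipt), and O(¬inspect_form) is already established, so O(¬encrypt_receipt).
The contrapositive of premise 7 (O(¬report_record → encrypt_receipt)) is O(¬encrypt_receipt → report_record), and O(¬encrypt_receipt) is already established, so O(report_record).
Premises 2, 6, 10 do not contribute to this derivation.
Hence report_record is obligatory.

Obligatory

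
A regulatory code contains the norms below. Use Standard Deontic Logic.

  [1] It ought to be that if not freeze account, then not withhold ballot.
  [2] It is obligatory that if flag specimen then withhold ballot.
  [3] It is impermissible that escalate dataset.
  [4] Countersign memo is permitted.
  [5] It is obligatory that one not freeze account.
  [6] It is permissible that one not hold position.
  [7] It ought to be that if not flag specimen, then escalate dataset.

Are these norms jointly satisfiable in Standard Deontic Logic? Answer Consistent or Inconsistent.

Premise 5 gives O(¬freeze_account).
With premise 1, O(¬freeze_account → ¬withhold_ballot), the K-axiom yields O(¬withhold_ballot).
Premise 2, O(flag_specimen → withhold_ballot), contraposes to O(¬withhold_ballot → ¬flag_specimen); with O(¬withhold_ballot) we get O(¬flag_specimen).
From O(¬flag_specimen) and premise 7, O(¬flag_specimen → escalate_dataset), we obtain O(escalate_dataset).
Yet premise 3 is F(escalate_dataset), i.e. O(¬escalate_dataset).
We now have both O(escalate_dataset) and O(¬escalate_dataset) — escalate_dataset is simultaneously obligatory and forbidden, violating the D-axiom.

Inconsistent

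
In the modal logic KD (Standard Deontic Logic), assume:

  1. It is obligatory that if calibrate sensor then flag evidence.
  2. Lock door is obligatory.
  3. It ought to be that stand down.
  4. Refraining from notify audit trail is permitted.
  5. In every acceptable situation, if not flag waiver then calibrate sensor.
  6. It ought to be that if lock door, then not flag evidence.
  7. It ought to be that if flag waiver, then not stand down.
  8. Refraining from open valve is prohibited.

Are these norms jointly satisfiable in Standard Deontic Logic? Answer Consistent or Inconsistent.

Premise 3 gives O(stand_down).
The contrapositive of premise 7 (O(flag_waiver → ¬stand_down)) is O(stand_down → ¬flag_waiver), and O(stand_down) is already established, so O(¬flag_waiver).
With premise 5, O(¬flag_waiver → calibrate_sensor), the K-axiom yields O(calibrate_sensor).
With premise 1, O(calibrate_sensor → flag_evidence), the K-axiom yields O(flag_evidence).
Premise 6 is O(lock_door → ¬flag_evidence); contrapositively O(flag_evidence → ¬lock_door). Since O(flag_evidence) holds, K gives O(¬lock_door).
Yet premise 2 states O(lock_door).
We now have both O(¬lock_door) and O(lock_door) — lock_door is simultaneously obligatory and forbidden, violating the D-axiom.

Inconsistent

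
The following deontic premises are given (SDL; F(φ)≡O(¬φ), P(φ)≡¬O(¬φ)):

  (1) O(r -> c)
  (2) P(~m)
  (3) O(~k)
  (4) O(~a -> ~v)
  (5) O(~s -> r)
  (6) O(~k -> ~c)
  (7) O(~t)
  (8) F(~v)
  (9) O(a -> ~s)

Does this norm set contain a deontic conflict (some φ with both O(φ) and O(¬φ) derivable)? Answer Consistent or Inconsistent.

F(~v) at premise 8 means O(v).
Premise 4 is O(~a -> ~v); contrapositively O(v -> a). Since O(v) holds, K gives O(a).
With premise 9, O(a -> ~s), the K-axiom yields O(~s).
Premise 5 is O(~s -> r); since O(~s), deontic closure gives O(r).
Applying K to premise 1 (O(r -> c)) and O(r) yields O(c).
The contrapositive of premise 6 (O(~k -> ~c)) is O(c -> k), and O(c) is already established, so O(k).
However, premise 3 gives O(~k).
We now have both O(k) and O(~k) — k is simultaneously obligatory and forbidden, violating the D-axiom.

Inconsistent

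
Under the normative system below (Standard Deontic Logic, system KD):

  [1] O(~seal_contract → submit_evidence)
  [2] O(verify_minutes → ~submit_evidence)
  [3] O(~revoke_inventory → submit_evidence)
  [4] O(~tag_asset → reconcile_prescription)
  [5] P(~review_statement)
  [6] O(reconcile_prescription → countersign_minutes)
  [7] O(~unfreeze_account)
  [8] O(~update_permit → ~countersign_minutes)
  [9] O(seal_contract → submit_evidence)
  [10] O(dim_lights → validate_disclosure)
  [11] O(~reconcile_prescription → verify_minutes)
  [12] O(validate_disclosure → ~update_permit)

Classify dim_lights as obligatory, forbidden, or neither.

Forbidden

Premises 9 and 1 cover both cases: O(seal_contract → submit_evidence) and O(~seal_contract → submit_evidence). Since seal_contract ∨ ~seal_contract is a tautology, O(submit_evidence) follows.
The contrapositive of premise 2 (O(verify_minutes → ~submit_evidence)) is O(submit_evidence → ~verify_minutes), and O(submit_evidence) is already established, so O(~verify_minutes).
The contrapositive of premise 11 (O(~reconcile_prescription → verify_minutes)) is O(~verify_minutes → reconcile_prescription), and O(~verify_minutes) is already established, so O(reconcile_prescription).
With premise 6, O(reconcile_prescription → countersign_minutes), the K-axiom yields O(countersign_minutes).
Premise 8, O(~update_permit → ~countersign_minutes), contraposes to O(countersign_minutes → update_permit); with O(countersign_minutes) we get O(update_permit).
The contrapositive of premise 12 (O(validate_disclosure → ~update_permit)) is O(update_permit → ~validate_disclosure), and O(update_permit) is already established, so O(~validate_disclosure).
Premise 10, O(dim_lights → validate_disclosure), contraposes to O(~validate_disclosure → ~dim_lights); with O(~validate_disclosure) we get O(~dim_lights).
Premises 3, 4, 5, 7 do not contribute to this derivation.
Thus O(~dim_lights), which is F(dim_lights): dim_lights is forbidden.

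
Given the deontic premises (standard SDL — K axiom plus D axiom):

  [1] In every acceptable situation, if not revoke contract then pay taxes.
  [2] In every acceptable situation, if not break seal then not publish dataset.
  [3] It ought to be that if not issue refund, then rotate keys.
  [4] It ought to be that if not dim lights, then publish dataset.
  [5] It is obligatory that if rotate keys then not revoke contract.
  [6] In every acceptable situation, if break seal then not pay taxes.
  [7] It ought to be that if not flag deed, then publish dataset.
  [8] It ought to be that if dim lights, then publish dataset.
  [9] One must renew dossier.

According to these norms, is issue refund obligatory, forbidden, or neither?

Obligatory

Premises 4 and 8 cover both cases: O(¬dim_lights → publish_dataset) and O(dim_lights → publish_dataset). Since ¬dim_lights ∨ dim_lights is a tautology, O(publish_dataset) follows.
The contrapositive of premise 2 (O(¬break_seal → ¬publish_dataset)) is O(publish_dataset → break_seal), and O(publish_dataset) is already established, so O(break_seal).
From O(break_seal) and premise 6, O(break_seal → ¬pay_taxes), we obtain O(¬pay_taxes).
The contrapositive of premise 1 (O(¬revoke_contract → pay_taxes)) is O(¬pay_taxes → revoke_contract), and O(¬pay_taxes) is already established, so O(revoke_contract).
Premise 5 is O(rotate_keys → ¬revoke_contract); contrapositively O(revoke_contract → ¬rotate_keys). Since O(revoke_contract) holds, K gives O(¬rotate_keys).
The contrapositive of premise 3 (O(¬issue_refund → rotate_keys)) is O(¬rotate_keys → issue_refund), and O(¬rotate_keys) is already established, so O(issue_refund).
Premises 7, 9 do not contribute to this derivation.
Hence issue_refund is obligatory.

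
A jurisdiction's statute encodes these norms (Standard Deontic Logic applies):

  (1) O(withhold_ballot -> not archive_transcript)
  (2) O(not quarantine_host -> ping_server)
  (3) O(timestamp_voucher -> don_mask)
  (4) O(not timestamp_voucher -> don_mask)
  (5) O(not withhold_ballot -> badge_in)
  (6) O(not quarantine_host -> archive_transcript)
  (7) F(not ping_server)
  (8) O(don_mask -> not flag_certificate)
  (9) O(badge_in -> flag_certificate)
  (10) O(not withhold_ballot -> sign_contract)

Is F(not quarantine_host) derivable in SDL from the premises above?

Premises 3 and 4 cover both cases: O(timestamp_voucher -> don_mask) and O(not timestamp_voucher -> don_mask). Since timestamp_voucher ∨ not timestamp_voucher is a tautology, O(don_mask) follows.
From O(don_mask) and premise 8, O(don_mask -> not flag_certificate), we obtain O(not flag_certificate).
Premise 9 is O(badge_in -> flag_certificate); contrapositively O(not flag_certificate -> not badge_in). Since O(not flag_certificate) holds, K gives O(not badge_in).
Premise 5, O(not withhold_ballot -> badge_in), contraposes to O(not badge_in -> withhold_ballot); with O(not badge_in) we get O(withhold_ballot).
Premise 1 is O(withhold_ballot -> not archive_transcript); since O(withhold_ballot), deontic closure gives O(not archive_transcript).
The contrapositive of premise 6 (O(not quarantine_host -> archive_transcript)) is O(not archive_transcript -> quarantine_host), and O(not archive_transcript) is already established, so O(quarantine_host).
Premises 2, 7, 10 do not contribute to this derivation.
So O(quarantine_host) holds, i.e. F(not quarantine_host). The claim follows.

Yes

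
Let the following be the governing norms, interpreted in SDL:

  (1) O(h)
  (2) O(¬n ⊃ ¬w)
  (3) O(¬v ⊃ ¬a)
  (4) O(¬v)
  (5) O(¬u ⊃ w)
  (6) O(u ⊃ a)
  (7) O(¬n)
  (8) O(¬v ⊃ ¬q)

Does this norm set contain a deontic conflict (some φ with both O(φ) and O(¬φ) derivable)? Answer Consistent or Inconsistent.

Inconsistent

From premise 7 we have O(¬n).
With premise 2, O(¬n ⊃ ¬w), the K-axiom yields O(¬w).
Premise 5 is O(¬u ⊃ w); contrapositively O(¬w ⊃ u). Since O(¬w) holds, K gives O(u).
Premise 6 is O(u ⊃ a); since O(u), deontic closure gives O(a).
The contrapositive of premise 3 (O(¬v ⊃ ¬a)) is O(a ⊃ v), and O(a) is already established, so O(v).
But premise 4 directly asserts O(¬v).
We now have both O(v) and O(¬v) — v is simultaneously obligatory and forbidden, violating the D-axiom.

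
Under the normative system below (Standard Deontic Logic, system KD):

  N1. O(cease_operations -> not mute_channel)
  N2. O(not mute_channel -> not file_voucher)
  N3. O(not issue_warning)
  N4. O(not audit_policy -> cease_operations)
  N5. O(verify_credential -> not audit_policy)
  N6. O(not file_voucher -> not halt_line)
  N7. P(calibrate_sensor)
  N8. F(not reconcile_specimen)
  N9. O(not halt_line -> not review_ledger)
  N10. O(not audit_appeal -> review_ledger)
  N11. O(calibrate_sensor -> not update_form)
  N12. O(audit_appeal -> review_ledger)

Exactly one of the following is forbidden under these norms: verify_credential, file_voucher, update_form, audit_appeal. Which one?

Premises 12 and 10 are O(audit_appeal -> review_ledger) and O(not audit_appeal -> review_ledger); every ideal world satisfies audit_appeal or not audit_appeal, so in either case review_ledger holds — hence O(review_ledger).
Premise 9, O(not halt_line -> not review_ledger), contraposes to O(review_ledger -> halt_line); with O(review_ledger) we get O(halt_line).
Premise 6, O(not file_voucher -> not halt_line), contraposes to O(halt_line -> file_voucher); with O(halt_line) we get O(file_voucher).
Premise 2 is O(not mute_channel -> not file_voucher); contrapositively O(file_voucher -> mute_channel). Since O(file_voucher) holds, K gives O(mute_channel).
Premise 1, O(cease_operations -> not mute_channel), contraposes to O(mute_channel -> not cease_operations); with O(mute_channel) we get O(not cease_operations).
Premise 4, O(not audit_policy -> cease_operations), contraposes to O(not cease_operations -> audit_policy); with O(not cease_operations) we get O(audit_policy).
Premise 5 is O(verify_credential -> not audit_policy); contrapositively O(audit_policy -> not verify_credential). Since O(audit_policy) holds, K gives O(not verify_credential).
So O(not verify_credential) holds, i.e. verify_credential is forbidden. None of the other listed options is forbidden under the premises.

verify_credential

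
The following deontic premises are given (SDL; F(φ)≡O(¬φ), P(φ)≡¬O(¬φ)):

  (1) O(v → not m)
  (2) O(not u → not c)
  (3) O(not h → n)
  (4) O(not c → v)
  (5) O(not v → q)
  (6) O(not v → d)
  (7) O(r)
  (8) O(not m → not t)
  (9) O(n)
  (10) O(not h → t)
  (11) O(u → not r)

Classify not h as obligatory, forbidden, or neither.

Forbidden

Premise 7 states O(r) outright.
Premise 11 is O(u → not r); contrapositively O(r → not u). Since O(r) holds, K gives O(not u).
From O(not u) and premise 2, O(not u → not c), we obtain O(not c).
With premise 4, O(not c → v), the K-axiom yields O(v).
Premise 1 is O(v → not m); since O(v), deontic closure gives O(not m).
From O(not m) and premise 8, O(not m → not t), we obtain O(not t).
The contrapositive of premise 10 (O(not h → t)) is O(not t → h), and O(not t) is already established, so O(h).
Premises 3, 5, 6, 9 do not contribute to this derivation.
Thus O(h), which is F(not h): not h is forbidden.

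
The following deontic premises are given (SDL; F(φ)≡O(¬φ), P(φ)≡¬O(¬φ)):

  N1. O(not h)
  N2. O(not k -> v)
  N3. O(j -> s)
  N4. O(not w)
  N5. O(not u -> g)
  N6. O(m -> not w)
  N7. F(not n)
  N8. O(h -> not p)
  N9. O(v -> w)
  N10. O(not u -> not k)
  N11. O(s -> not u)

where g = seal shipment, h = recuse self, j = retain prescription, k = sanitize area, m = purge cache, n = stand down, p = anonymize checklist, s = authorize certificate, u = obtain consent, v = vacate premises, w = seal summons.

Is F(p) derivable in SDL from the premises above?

Premise 8 is O(h -> not p), but O(h) is not derivable from the premises, so it does not yield O(not p).
No other premise forces O(not p). An ideal world satisfying every premise can still have p true, so F(p) is not derivable.

No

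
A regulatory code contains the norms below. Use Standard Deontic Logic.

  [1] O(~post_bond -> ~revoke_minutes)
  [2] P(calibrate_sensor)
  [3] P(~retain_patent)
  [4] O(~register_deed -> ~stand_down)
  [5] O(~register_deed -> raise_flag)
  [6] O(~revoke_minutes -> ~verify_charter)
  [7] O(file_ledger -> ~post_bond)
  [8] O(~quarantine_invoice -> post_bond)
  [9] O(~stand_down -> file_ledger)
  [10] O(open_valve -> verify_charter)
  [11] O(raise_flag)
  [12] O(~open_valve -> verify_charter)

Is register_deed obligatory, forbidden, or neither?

By case analysis on ~open_valve: premise 12 gives O(~open_valve -> verify_charter) and premise 10 gives O(open_valve -> verify_charter), so O(verify_charter) either way.
Premise 6 is O(~revoke_minutes -> ~verify_charter); contrapositively O(verify_charter -> revoke_minutes). Since O(verify_charter) holds, K gives O(revoke_minutes).
Premise 1 is O(~post_bond -> ~revoke_minutes); contrapositively O(revoke_minutes -> post_bond). Since O(revoke_minutes) holds, K gives O(post_bond).
Premise 7, O(file_ledger -> ~post_bond), contraposes to O(post_bond -> ~file_ledger); with O(post_bond) we get O(~file_ledger).
The contrapositive of premise 9 (O(~stand_down -> file_ledger)) is O(~file_ledger -> stand_down), and O(~file_ledger) is already established, so O(stand_down).
The contrapositive of premise 4 (O(~register_deed -> ~stand_down)) is O(stand_down -> register_deed), and O(stand_down) is already established, so O(register_deed).
Premises 2, 3, 5, 8, 11 do not contribute to this derivation.
Hence register_deed is obligatory.

Obligatory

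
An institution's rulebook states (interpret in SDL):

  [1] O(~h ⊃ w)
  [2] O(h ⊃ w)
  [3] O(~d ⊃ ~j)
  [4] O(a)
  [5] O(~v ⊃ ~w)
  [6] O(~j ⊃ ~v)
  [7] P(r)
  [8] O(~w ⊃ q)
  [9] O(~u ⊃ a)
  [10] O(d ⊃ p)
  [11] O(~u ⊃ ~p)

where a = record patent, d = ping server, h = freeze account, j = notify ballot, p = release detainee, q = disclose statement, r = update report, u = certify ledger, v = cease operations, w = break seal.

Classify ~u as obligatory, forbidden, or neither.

Premises 2 and 1 are O(h ⊃ w) and O(~h ⊃ w); every ideal world satisfies h or ~h, so in either case w holds — hence O(w).
The contrapositive of premise 5 (O(~v ⊃ ~w)) is O(w ⊃ v), and O(w) is already established, so O(v).
Premise 6 is O(~j ⊃ ~v); contrapositively O(v ⊃ j). Since O(v) holds, K gives O(j).
The contrapositive of premise 3 (O(~d ⊃ ~j)) is O(j ⊃ d), and O(j) is already established, so O(d).
Premise 10 is O(d ⊃ p); since O(d), deontic closure gives O(p).
Premise 11 is O(~u ⊃ ~p); contrapositively O(p ⊃ u). Since O(p) holds, K gives O(u).
Premises 4, 7, 8, 9 do not contribute to this derivation.
Thus O(u), which is F(~u): ~u is forbidden.

Forbidden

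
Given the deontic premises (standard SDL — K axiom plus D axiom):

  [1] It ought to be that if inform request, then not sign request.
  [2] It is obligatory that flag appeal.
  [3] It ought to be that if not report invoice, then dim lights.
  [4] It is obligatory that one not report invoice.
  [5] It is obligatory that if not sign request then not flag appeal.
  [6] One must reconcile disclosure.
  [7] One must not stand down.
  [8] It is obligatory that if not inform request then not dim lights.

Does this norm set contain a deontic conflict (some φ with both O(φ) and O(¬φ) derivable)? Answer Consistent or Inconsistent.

Premise 2 gives O(flag_appeal).
Premise 5, O(¬sign_request → ¬flag_appeal), contraposes to O(flag_appeal → sign_request); with O(flag_appeal) we get O(sign_request).
The contrapositive of premise 1 (O(inform_request → ¬sign_request)) is O(sign_request → ¬inform_request), and O(sign_request) is already established, so O(¬inform_request).
Premise 8 is O(¬inform_request → ¬dim_lights); since O(¬inform_request), deontic closure gives O(¬dim_lights).
The contrapositive of premise 3 (O(¬report_invoice → dim_lights)) is O(¬dim_lights → report_invoice), and O(¬dim_lights) is already established, so O(report_invoice).
However, premise 4 gives O(¬report_invoice).
We now have both O(report_invoice) and O(¬report_invoice) — report_invoice is simultaneously obligatory and forbidden, violating the D-axiom.

Inconsistent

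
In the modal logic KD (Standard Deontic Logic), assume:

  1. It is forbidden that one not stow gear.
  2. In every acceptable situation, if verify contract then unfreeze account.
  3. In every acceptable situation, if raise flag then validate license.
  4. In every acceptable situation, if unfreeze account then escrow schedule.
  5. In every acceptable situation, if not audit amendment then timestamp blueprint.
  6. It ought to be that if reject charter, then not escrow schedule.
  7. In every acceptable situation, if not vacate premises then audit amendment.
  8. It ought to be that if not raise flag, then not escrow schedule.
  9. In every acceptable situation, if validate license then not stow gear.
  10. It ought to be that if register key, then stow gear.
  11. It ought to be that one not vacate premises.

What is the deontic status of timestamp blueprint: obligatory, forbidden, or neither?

Premise 5 is O(¬audit_amendment → timestamp_blueprint), but O(¬audit_amendment) is not derivable from the premises, so it does not yield O(timestamp_blueprint).
No premise or chain of K-axiom applications forces O(timestamp_blueprint), and none forces O(¬timestamp_blueprint). So timestamp_blueprint is neither obligatory nor forbidden under these norms.

Neither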